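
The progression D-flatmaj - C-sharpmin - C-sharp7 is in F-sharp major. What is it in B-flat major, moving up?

F-sharp major up to B-flat major is a diminished fourth; each chord root moves by that interval while the quality stays the same.
D-flatmaj: root D-flat up a diminished fourth → Gbb, giving Gbbmaj.
C-sharpmin: root C-sharp up a diminished fourth → F, giving Fmin.
C-sharp7: root C-sharp up a diminished fourth → F, giving F7.

Gbbmaj Fmin F7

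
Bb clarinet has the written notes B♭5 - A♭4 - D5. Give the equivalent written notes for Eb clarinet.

F5 Eb4 A4

First find concert pitch: the Bb clarinet sounds a major second below written, so B♭5 A♭4 D5 sounds Ab5 Gb4 C5.
Then write for Eb clarinet: it sounds a minor third above written, so the part must be a minor third below concert.
Ab5 → F5
Gb4 → Eb4
C5 → A4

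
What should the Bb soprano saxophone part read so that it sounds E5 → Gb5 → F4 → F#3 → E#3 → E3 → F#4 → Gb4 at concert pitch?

F#5 Ab5 G4 G#3 F##3 F#3 G#4 Ab4

The Bb soprano saxophone sounds a major second below written, so the written part must be a major second above concert — transpose each note up.
E5 to F#5
Gb5 to Ab5
F4 to G4
F#3 to G#3
E#3 to F##3
E3 to F#3
F#4 to G#4
Gb4 to Ab4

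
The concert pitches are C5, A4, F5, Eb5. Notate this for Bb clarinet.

The Bb clarinet sounds a major second below written, so the written part must be a major second above concert — transpose each note up.
C5 to D5
A4 to B4
F5 to G5
Eb5 to F5

D5 B4 G5 F5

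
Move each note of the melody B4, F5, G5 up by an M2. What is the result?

C#5 G5 A5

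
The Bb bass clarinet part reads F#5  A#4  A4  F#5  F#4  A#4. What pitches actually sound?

E4 G#3 G3 E4 E3 G#3

Written C4 on the Bb bass clarinet sounds as Bb2, a major ninth lower; apply that shift to every note.
F#5 to E4
A#4 to G#3
A4 to G3
F#5 to E4
F#4 to E3
A#4 to G#3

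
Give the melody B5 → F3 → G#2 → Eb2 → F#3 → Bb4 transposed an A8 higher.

B#6 F#4 G##3 E3 F##4 B5

B5 gives B#6
F3 gives F#4
G#2 gives G##3
Eb2 gives E3
F#3 gives F##4
Bb4 gives B5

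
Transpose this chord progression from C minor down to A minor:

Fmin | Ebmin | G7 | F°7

C minor down to A minor is a minor third; each chord root moves by that interval while the quality stays the same.
Fmin: root F down a minor third → D, giving Dmin.
Ebmin: root Eb down a minor third → C, giving Cmin.
G7: root G down a minor third → E, giving E7.
F°7: root F down a minor third → D, giving D°7.

Dmin Cmin E7 D°7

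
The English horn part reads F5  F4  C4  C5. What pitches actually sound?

Bb4 Bb3 F3 F4

The English horn sounds a perfect fifth below written, so transpose each written note down a perfect fifth.
F5 → Bb4
F4 → Bb3
C4 → F3
C5 → F4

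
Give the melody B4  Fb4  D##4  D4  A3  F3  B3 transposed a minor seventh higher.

A5 Ebb5 C##5 C5 G4 Eb4 A4

B4 becomes A5
Fb4 becomes Ebb5
D##4 becomes C##5
D4 becomes C5
A3 becomes G4
F3 becomes Eb4
B3 becomes A4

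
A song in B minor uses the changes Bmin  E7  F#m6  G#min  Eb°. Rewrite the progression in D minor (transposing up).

B minor up to D minor is a minor third; each chord root moves by that interval while the quality stays the same.
Bmin: root B up a minor third → D, giving Dmin.
E7: root E up a minor third → G, giving G7.
F#m6: root F# up a minor third → A, giving Am6.
G#min: root G# up a minor third → B, giving Bmin.
Eb°: root Eb up a minor third → Gb, giving Gb°.

Dmin G7 Am6 Bmin Gb°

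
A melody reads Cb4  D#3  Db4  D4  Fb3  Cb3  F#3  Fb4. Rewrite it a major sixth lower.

Ebb3 F#2 Fb3 F3 Abb2 Ebb2 A2 Abb3

Cb4 gives Ebb3
D#3 gives F#2
Db4 gives Fb3
D4 gives F3
Fb3 gives Abb2
Cb3 gives Ebb2
F#3 gives A2
Fb4 gives Abb3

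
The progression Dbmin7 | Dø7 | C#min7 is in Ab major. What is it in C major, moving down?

Ab major down to C major is a minor sixth; each chord root moves by that interval while the quality stays the same.
Dbmin7: root Db down a minor sixth → F, giving Fmin7.
Dø7: root D down a minor sixth → F#, giving F#ø7.
C#min7: root C# down a minor sixth → E#, giving E#min7.

Fmin7 F#ø7 E#min7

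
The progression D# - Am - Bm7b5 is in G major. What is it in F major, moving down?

G major down to F major is a major second; each chord root moves by that interval while the quality stays the same.
D#: root D# down a major second → C#, giving C#.
Am: root A down a major second → G, giving Gm.
Bm7b5: root B down a major second → A, giving Am7b5.

C# Gm Am7b5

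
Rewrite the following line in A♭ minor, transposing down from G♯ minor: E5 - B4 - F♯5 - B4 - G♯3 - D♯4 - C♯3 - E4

Fb4 Cb4 Gb4 Cb4 Ab2 Eb3 Db2 Fb3

G♯ minor to A♭ minor down is an augmented seventh, so every note moves down by that interval.
E5 to Fb4
B4 to Cb4
F#5 to Gb4
B4 to Cb4
G#3 to Ab2
D#4 to Eb3
C#3 to Db2
E4 to Fb3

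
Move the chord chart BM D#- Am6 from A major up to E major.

F#M A#- Em6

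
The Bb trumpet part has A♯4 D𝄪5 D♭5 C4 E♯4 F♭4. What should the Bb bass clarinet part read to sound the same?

A#5 D##6 Db6 C5 E#5 Fb5

First find concert pitch: the Bb trumpet sounds a major second below written, so A♯4 D𝄪5 D♭5 C4 E♯4 F♭4 sounds G#4 C##5 Cb5 Bb3 D#4 Ebb4.
Then write for Bb bass clarinet: it sounds a major ninth below written, so the part must be a major ninth above concert.
G#4 → A#5
C##5 → D##6
Cb5 → Db6
Bb3 → C5
D#4 → E#5
Ebb4 → Fb5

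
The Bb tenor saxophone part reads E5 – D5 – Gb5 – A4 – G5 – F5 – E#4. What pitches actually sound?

D4 C4 Fb4 G3 F4 Eb4 D#3

The Bb tenor saxophone sounds a major ninth below written, so transpose each written note down a major ninth.
E5 -> D4
D5 -> C4
Gb5 -> Fb4
A4 -> G3
G5 -> F4
F5 -> Eb4
E#4 -> D#3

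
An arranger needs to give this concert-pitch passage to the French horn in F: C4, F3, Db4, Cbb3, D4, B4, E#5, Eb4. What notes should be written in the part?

G4 C4 Ab4 Gbb3 A4 F#5 B#5 Bb4

Written C4 sounds as F3 on the French horn in F, so concert pitches are written a perfect fifth up.
C4 to G4
F3 to C4
Db4 to Ab4
Cbb3 to Gbb3
D4 to A4
B4 to F#5
E#5 to B#5
Eb4 to Bb4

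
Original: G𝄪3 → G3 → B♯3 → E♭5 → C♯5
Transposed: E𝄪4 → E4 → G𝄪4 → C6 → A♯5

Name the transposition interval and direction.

up a major sixth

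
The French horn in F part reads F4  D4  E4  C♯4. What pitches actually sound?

Written C4 on the French horn in F sounds as F3, a perfect fifth lower; apply that shift to every note.
F4 becomes Bb3
D4 becomes G3
E4 becomes A3
C#4 becomes F#3

Bb3 G3 A3 F#3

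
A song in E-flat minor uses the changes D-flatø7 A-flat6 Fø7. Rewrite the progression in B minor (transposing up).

E-flat minor up to B minor is an augmented fifth; each chord root moves by that interval while the quality stays the same.
D-flatø7: root D-flat up an augmented fifth → A, giving Aø7.
A-flat6: root A-flat up an augmented fifth → E, giving E6.
Fø7: root F up an augmented fifth → C#, giving C#ø7.

Aø7 E6 C#ø7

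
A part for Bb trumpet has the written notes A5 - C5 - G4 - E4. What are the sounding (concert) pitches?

G5 Bb4 F4 D4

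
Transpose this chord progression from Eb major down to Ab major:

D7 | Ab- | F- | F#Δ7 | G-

Eb major down to Ab major is a perfect fifth; each chord root moves by that interval while the quality stays the same.
D7: root D down a perfect fifth → G, giving G7.
Ab-: root Ab down a perfect fifth → Db, giving Db-.
F-: root F down a perfect fifth → Bb, giving Bb-.
F#Δ7: root F# down a perfect fifth → B, giving BΔ7.
G-: root G down a perfect fifth → C, giving C-.

G7 Db- Bb- BΔ7 C-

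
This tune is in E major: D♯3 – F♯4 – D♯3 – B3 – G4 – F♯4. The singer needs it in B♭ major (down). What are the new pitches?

A2 C4 A2 F3 Db4 C4

From E down to B♭ is an augmented fourth; apply that to each pitch.
D#3 → A2
F#4 → C4
D#3 → A2
B3 → F3
G4 → Db4
F#4 → C4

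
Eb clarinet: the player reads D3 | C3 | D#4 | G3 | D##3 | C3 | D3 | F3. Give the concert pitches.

F3 Eb3 F#4 Bb3 F##3 Eb3 F3 Ab3

Written C4 on the Eb clarinet sounds as Eb4, a minor third higher; apply that shift to every note.
D3 becomes F3
C3 becomes Eb3
D#4 becomes F#4
G3 becomes Bb3
D##3 becomes F##3
C3 becomes Eb3
D3 becomes F3
F3 becomes Ab3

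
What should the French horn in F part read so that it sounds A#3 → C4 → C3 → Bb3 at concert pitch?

E#4 G4 G3 F4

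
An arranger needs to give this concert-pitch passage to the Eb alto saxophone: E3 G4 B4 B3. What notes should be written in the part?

C#4 E5 G#5 G#4

The Eb alto saxophone sounds a major sixth below written, so the written part must be a major sixth above concert — transpose each note up.
E3 -> C#4
G4 -> E5
B4 -> G#5
B3 -> G#4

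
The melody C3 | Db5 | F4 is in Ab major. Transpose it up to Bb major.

From Ab up to Bb is a major second; apply that to each pitch.
C3 gives D3
Db5 gives Eb5
F4 gives G4

D3 Eb5 G4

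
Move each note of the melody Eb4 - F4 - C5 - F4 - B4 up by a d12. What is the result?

Eb4 up a diminished twelfth is Bbb5.
F4: a twelfth up reaches C, and 18 semitones makes it Cb6.
C5 up a diminished twelfth is Gb6.
F4 up a diminished twelfth is Cb6.
B4: a twelfth up reaches F, and 18 semitones makes it F6.

Bbb5 Cb6 Gb6 Cb6 F6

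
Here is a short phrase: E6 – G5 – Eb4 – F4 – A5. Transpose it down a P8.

E5 G4 Eb3 F3 A4

E6 to E5
G5 to G4
Eb4 to Eb3
F4 to F3
A5 to A4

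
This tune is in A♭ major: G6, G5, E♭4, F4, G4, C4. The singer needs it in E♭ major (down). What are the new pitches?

From A♭ down to E♭ is a perfect fourth; apply that to each pitch.
G6 becomes D6
G5 becomes D5
Eb4 becomes Bb3
F4 becomes C4
G4 becomes D4
C4 becomes G3

D6 D5 Bb3 C4 D4 G3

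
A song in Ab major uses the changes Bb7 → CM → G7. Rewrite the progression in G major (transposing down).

A7 BM F#7

Ab major down to G major is a minor second; each chord root moves by that interval while the quality stays the same.
Bb7: root Bb down a minor second → A, giving A7.
CM: root C down a minor second → B, giving BM.
G7: root G down a minor second → F#, giving F#7.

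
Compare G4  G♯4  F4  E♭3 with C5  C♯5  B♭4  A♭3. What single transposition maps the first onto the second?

From G4 to C5 is 4 letter names — a fourth of some quality.
G4 to C5 is 5 semitones, which makes it a perfect fourth; the second version is higher, so the direction is up.
Checking another pair — Eb3 → Ab3 — gives the same interval.

up a perfect fourth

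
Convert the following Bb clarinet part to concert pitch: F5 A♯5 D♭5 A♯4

Eb5 G#5 Cb5 G#4

Written C4 on the Bb clarinet sounds as Bb3, a major second lower; apply that shift to every note.
F5 becomes Eb5
A#5 becomes G#5
Db5 becomes Cb5
A#4 becomes G#4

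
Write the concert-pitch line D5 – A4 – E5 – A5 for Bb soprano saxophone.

E5 B4 F#5 B5

Written C4 sounds as Bb3 on the Bb soprano saxophone, so concert pitches are written a major second up.
D5 -> E5
A4 -> B4
E5 -> F#5
A5 -> B5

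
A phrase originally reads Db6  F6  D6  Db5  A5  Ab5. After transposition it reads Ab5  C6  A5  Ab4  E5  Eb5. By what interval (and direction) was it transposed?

down a perfect fourth

Take the first pair: Db6 → Ab5. D to A spans 4 letter names, so the interval is some kind of fourth.
Ab5 to Db6 is 5 semitones, which makes it a perfect fourth; the second version is lower, so the direction is down.
Checking another pair — Ab5 → Eb5 — gives the same interval.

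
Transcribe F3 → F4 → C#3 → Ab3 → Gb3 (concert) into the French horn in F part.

C4 C5 G#3 Eb4 Db4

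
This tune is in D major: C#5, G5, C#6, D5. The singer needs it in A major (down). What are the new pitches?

G#4 D5 G#5 A4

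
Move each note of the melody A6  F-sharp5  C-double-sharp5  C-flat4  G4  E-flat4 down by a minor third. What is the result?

A6 gives F#6
F#5 gives D#5
C##5 gives A##4
Cb4 gives Ab3
G4 gives E4
Eb4 gives C4

F#6 D#5 A##4 Ab3 E4 C4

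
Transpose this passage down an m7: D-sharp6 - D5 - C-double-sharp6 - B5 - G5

D#6: a seventh down reaches E, and 10 semitones makes it E#5.
D5: a seventh down reaches E, and 10 semitones makes it E4.
A minor seventh down from C##6 gives D##5.
B5 down a minor seventh is C#5.
G5 down a minor seventh is A4.

E#5 E4 D##5 C#5 A4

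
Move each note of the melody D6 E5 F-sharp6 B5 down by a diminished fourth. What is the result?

D6 becomes A#5
E5 becomes B#4
F#6 becomes C##6
B5 becomes F##5

A#5 B#4 C##6 F##5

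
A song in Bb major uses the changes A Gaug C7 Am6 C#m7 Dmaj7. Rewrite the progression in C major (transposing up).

Bb major up to C major is a major second; each chord root moves by that interval while the quality stays the same.
A: root A up a major second → B, giving B.
Gaug: root G up a major second → A, giving Aaug.
C7: root C up a major second → D, giving D7.
Am6: root A up a major second → B, giving Bm6.
C#m7: root C# up a major second → D#, giving D#m7.
Dmaj7: root D up a major second → E, giving Emaj7.

B Aaug D7 Bm6 D#m7 Emaj7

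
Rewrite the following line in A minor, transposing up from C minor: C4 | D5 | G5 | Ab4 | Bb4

A4 B5 E6 F5 G5

From C up to A is a major sixth; apply that to each pitch.
C4 gives A4
D5 gives B5
G5 gives E6
Ab4 gives F5
Bb4 gives G5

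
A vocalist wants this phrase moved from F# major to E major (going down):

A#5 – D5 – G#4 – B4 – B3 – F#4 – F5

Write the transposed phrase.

G#5 C5 F#4 A4 A3 E4 Eb5

F# major to E major down is a major second, so every note moves down by that interval.
A#5 becomes G#5
D5 becomes C5
G#4 becomes F#4
B4 becomes A4
B3 becomes A3
F#4 becomes E4
F5 becomes Eb5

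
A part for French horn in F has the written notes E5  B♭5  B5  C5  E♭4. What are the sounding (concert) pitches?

The French horn in F sounds a perfect fifth below written, so transpose each written note down a perfect fifth.
E5 → A4
Bb5 → Eb5
B5 → E5
C5 → F4
Eb4 → Ab3

A4 Eb5 E5 F4 Ab3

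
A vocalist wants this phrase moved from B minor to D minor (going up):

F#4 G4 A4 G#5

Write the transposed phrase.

From B up to D is a minor third; apply that to each pitch.
F#4 → A4
G4 → Bb4
A4 → C5
G#5 → B5

A4 Bb4 C5 B5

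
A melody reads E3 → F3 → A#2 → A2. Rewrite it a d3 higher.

E3: a third up reaches G, and 2 semitones makes it Gb3.
F3: a third up reaches A, and 2 semitones makes it Abb3.
A#2 up a diminished third is C3.
A2: a third up reaches C, and 2 semitones makes it Cb3.

Gb3 Abb3 C3 Cb3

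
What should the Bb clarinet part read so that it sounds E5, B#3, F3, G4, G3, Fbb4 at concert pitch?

Written C4 sounds as Bb3 on the Bb clarinet, so concert pitches are written a major second up.
E5 gives F#5
B#3 gives C##4
F3 gives G3
G4 gives A4
G3 gives A3
Fbb4 gives Gbb4

F#5 C##4 G3 A4 A3 Gbb4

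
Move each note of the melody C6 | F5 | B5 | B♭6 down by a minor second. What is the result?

B5 E5 A#5 A6

C6 down a minor second is B5.
F5 down a minor second is E5.
B5 down a minor second is A#5.
Bb6: a second down reaches A, and 1 semitone makes it A6.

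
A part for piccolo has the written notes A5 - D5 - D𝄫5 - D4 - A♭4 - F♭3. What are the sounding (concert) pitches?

A6 D6 Dbb6 D5 Ab5 Fb4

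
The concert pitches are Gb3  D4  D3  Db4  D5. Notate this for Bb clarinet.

Written C4 sounds as Bb3 on the Bb clarinet, so concert pitches are written a major second up.
Gb3 gives Ab3
D4 gives E4
D3 gives E3
Db4 gives Eb4
D5 gives E5

Ab3 E4 E3 Eb4 E5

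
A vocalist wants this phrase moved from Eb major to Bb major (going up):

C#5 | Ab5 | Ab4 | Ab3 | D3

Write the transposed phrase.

G#5 Eb6 Eb5 Eb4 A3

From Eb up to Bb is a perfect fifth; apply that to each pitch.
C#5 gives G#5
Ab5 gives Eb6
Ab4 gives Eb5
Ab3 gives Eb4
D3 gives A3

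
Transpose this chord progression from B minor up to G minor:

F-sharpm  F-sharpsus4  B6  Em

Dm Dsus4 G6 Cm

B minor up to G minor is a minor sixth; each chord root moves by that interval while the quality stays the same.
F-sharpm: root F-sharp up a minor sixth → D, giving Dm.
F-sharpsus4: root F-sharp up a minor sixth → D, giving Dsus4.
B6: root B up a minor sixth → G, giving G6.
Em: root E up a minor sixth → C, giving Cm.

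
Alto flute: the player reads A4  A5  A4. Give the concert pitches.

The alto flute sounds a perfect fourth below written, so transpose each written note down a perfect fourth.
A4 -> E4
A5 -> E5
A4 -> E4

E4 E5 E4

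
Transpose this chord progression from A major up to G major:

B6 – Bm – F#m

A major up to G major is a minor seventh; each chord root moves by that interval while the quality stays the same.
B6: root B up a minor seventh → A, giving A6.
Bm: root B up a minor seventh → A, giving Am.
F#m: root F# up a minor seventh → E, giving Em.

A6 Am Em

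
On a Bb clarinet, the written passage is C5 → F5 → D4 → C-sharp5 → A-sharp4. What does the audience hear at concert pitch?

Bb4 Eb5 C4 B4 G#4

Written C4 on the Bb clarinet sounds as Bb3, a major second lower; apply that shift to every note.
C5 -> Bb4
F5 -> Eb5
D4 -> C4
C#5 -> B4
A#4 -> G#4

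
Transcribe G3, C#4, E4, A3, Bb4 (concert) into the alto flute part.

Written C4 sounds as G3 on the alto flute, so concert pitches are written a perfect fourth up.
G3 → C4
C#4 → F#4
E4 → A4
A3 → D4
Bb4 → Eb5

C4 F#4 A4 D4 Eb5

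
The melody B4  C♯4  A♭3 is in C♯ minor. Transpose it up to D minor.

From C♯ up to D is a minor second; apply that to each pitch.
B4 becomes C5
C#4 becomes D4
Ab3 becomes Bbb3

C5 D4 Bbb3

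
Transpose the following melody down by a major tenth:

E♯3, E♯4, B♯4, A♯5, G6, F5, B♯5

C#2 C#3 G#3 F#4 Eb5 Db4 G#4

E#3 becomes C#2
E#4 becomes C#3
B#4 becomes G#3
A#5 becomes F#4
G6 becomes Eb5
F5 becomes Db4
B#5 becomes G#4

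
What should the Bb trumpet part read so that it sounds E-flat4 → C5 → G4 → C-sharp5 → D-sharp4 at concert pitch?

F4 D5 A4 D#5 E#4

The Bb trumpet sounds a major second below written, so the written part must be a major second above concert — transpose each note up.
Eb4 -> F4
C5 -> D5
G4 -> A4
C#5 -> D#5
D#4 -> E#4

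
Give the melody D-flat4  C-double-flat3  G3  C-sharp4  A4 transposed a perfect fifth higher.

Ab4 Gbb3 D4 G#4 E5

Db4 up a perfect fifth is Ab4.
A perfect fifth up from Cbb3 gives Gbb3.
G3: a fifth up reaches D, and 7 semitones makes it D4.
A perfect fifth up from C#4 gives G#4.
A4 up a perfect fifth is E5.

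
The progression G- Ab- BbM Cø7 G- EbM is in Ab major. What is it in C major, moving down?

B- C- DM Eø7 B- GM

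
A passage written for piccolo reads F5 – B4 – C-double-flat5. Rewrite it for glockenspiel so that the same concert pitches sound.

First find concert pitch: the piccolo sounds a perfect octave above written, so F5 B4 C-double-flat5 sounds F6 B5 Cbb6.
Then write for glockenspiel: it sounds a perfect fifteenth above written, so the part must be a perfect fifteenth below concert.
F6 → F4
B5 → B3
Cbb6 → Cbb4

F4 B3 Cbb4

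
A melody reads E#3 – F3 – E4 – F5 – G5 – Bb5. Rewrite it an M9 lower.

D#2 Eb2 D3 Eb4 F4 Ab4

E#3: a ninth down reaches D, and 14 semitones makes it D#2.
F3: a ninth down reaches E, and 14 semitones makes it Eb2.
E4: a ninth down reaches D, and 14 semitones makes it D3.
F5 down a major ninth is Eb4.
A major ninth down from G5 gives F4.
A major ninth down from Bb5 gives Ab4.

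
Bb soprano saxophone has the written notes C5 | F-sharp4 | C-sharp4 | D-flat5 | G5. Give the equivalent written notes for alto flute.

First find concert pitch: the Bb soprano saxophone sounds a major second below written, so C5 F-sharp4 C-sharp4 D-flat5 G5 sounds Bb4 E4 B3 Cb5 F5.
Then write for alto flute: it sounds a perfect fourth below written, so the part must be a perfect fourth above concert.
Bb4 → Eb5
E4 → A4
B3 → E4
Cb5 → Fb5
F5 → Bb5

Eb5 A4 E4 Fb5 Bb5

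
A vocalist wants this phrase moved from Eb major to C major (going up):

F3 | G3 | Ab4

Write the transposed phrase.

From Eb up to C is a major sixth; apply that to each pitch.
F3 → D4
G3 → E4
Ab4 → F5

D4 E4 F5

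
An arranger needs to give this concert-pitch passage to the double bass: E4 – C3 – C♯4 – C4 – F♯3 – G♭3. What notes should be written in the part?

E5 C4 C#5 C5 F#4 Gb4

Written C4 sounds as C3 on the double bass, so concert pitches are written a perfect octave up.
E4 → E5
C3 → C4
C#4 → C#5
C4 → C5
F#3 → F#4
Gb3 → Gb4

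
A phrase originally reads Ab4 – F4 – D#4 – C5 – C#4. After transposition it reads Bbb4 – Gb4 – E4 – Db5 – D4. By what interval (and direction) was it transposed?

up a minor second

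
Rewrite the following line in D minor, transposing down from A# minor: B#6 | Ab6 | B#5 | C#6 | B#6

E6 Dbb6 E5 F5 E6

A# minor to D minor down is an augmented fifth, so every note moves down by that interval.
B#6 to E6
Ab6 to Dbb6
B#5 to E5
C#6 to F5
B#6 to E6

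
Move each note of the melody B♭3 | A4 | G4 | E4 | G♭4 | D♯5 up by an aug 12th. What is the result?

F#5 E#6 D#6 B#5 D6 A##6

Bb3 to F#5
A4 to E#6
G4 to D#6
E4 to B#5
Gb4 to D6
D#5 to A##6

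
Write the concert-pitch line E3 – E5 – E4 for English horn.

B3 B5 B4

The English horn sounds a perfect fifth below written, so the written part must be a perfect fifth above concert — transpose each note up.
E3 -> B3
E5 -> B5
E4 -> B4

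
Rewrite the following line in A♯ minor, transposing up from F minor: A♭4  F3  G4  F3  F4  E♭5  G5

F minor to A♯ minor up is an augmented third, so every note moves up by that interval.
Ab4 to C#5
F3 to A#3
G4 to B#4
F3 to A#3
F4 to A#4
Eb5 to G#5
G5 to B#5

C#5 A#3 B#4 A#3 A#4 G#5 B#5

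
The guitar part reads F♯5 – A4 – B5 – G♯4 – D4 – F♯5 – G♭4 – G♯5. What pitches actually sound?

The guitar sounds a perfect octave below written, so transpose each written note down a perfect octave.
F#5 becomes F#4
A4 becomes A3
B5 becomes B4
G#4 becomes G#3
D4 becomes D3
F#5 becomes F#4
Gb4 becomes Gb3
G#5 becomes G#4

F#4 A3 B4 G#3 D3 F#4 Gb3 G#4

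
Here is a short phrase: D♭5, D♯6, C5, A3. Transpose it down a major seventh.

Ebb4 E5 Db4 Bb2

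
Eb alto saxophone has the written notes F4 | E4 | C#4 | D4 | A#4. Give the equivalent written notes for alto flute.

First find concert pitch: the Eb alto saxophone sounds a major sixth below written, so F4 E4 C#4 D4 A#4 sounds Ab3 G3 E3 F3 C#4.
Then write for alto flute: it sounds a perfect fourth below written, so the part must be a perfect fourth above concert.
Ab3 → Db4
G3 → C4
E3 → A3
F3 → Bb3
C#4 → F#4

Db4 C4 A3 Bb3 F#4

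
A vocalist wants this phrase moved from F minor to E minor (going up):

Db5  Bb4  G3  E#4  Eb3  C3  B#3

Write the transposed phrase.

C6 A5 F#4 D##5 D4 B3 A##4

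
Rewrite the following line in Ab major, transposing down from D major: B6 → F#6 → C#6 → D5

D major to Ab major down is an augmented fourth, so every note moves down by that interval.
B6 becomes F6
F#6 becomes C6
C#6 becomes G5
D5 becomes Ab4

F6 C6 G5 Ab4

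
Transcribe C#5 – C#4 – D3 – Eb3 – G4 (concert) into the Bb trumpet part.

The Bb trumpet sounds a major second below written, so the written part must be a major second above concert — transpose each note up.
C#5 becomes D#5
C#4 becomes D#4
D3 becomes E3
Eb3 becomes F3
G4 becomes A4

D#5 D#4 E3 F3 A4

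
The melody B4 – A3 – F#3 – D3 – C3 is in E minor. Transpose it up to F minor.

C5 Bb3 G3 Eb3 Db3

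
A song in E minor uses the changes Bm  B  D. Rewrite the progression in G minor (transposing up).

Dm D F

E minor up to G minor is a minor third; each chord root moves by that interval while the quality stays the same.
Bm: root B up a minor third → D, giving Dm.
B: root B up a minor third → D, giving D.
D: root D up a minor third → F, giving F.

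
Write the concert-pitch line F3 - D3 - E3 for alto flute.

Bb3 G3 A3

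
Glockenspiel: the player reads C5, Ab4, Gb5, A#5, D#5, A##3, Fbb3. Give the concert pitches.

The glockenspiel sounds a perfect fifteenth above written, so transpose each written note up a perfect fifteenth.
C5 becomes C7
Ab4 becomes Ab6
Gb5 becomes Gb7
A#5 becomes A#7
D#5 becomes D#7
A##3 becomes A##5
Fbb3 becomes Fbb5

C7 Ab6 Gb7 A#7 D#7 A##5 Fbb5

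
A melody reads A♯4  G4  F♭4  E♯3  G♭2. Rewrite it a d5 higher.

E5 Db5 Cbb5 B3 Dbb3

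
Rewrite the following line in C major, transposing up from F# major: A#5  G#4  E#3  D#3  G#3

F# major to C major up is a diminished fifth, so every note moves up by that interval.
A#5 becomes E6
G#4 becomes D5
E#3 becomes B3
D#3 becomes A3
G#3 becomes D4

E6 D5 B3 A3 D4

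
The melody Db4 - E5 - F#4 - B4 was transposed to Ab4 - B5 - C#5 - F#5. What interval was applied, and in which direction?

up a perfect fifth

From Db4 to Ab4 is 5 letter names — a fifth of some quality.
Db4 to Ab4 is 7 semitones, which makes it a perfect fifth; the second version is higher, so the direction is up.
Checking another pair — B4 → F#5 — gives the same interval.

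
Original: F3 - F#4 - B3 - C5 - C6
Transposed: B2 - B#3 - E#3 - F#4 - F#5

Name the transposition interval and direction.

down a diminished fifth

From F3 to B2 is 5 letter names — a fifth of some quality.
B2 to F3 is 6 semitones, which makes it a diminished fifth; the second version is lower, so the direction is down.
Checking another pair — C6 → F#5 — gives the same interval.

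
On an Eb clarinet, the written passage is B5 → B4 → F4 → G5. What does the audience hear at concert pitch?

The Eb clarinet sounds a minor third above written, so transpose each written note up a minor third.
B5 becomes D6
B4 becomes D5
F4 becomes Ab4
G5 becomes Bb5

D6 D5 Ab4 Bb5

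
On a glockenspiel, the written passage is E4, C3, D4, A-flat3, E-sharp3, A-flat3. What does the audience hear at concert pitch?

E6 C5 D6 Ab5 E#5 Ab5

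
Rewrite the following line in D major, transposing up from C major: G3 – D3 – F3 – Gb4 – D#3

From C up to D is a major second; apply that to each pitch.
G3 gives A3
D3 gives E3
F3 gives G3
Gb4 gives Ab4
D#3 gives E#3

A3 E3 G3 Ab4 E#3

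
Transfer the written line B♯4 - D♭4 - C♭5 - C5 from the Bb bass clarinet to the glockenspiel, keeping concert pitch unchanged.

A#1 Cb1 Bbb1 Bb1

First find concert pitch: the Bb bass clarinet sounds a major ninth below written, so B♯4 D♭4 C♭5 C5 sounds A#3 Cb3 Bbb3 Bb3.
Then write for glockenspiel: it sounds a perfect fifteenth above written, so the part must be a perfect fifteenth below concert.
A#3 → A#1
Cb3 → Cb1
Bbb3 → Bbb1
Bb3 → Bb1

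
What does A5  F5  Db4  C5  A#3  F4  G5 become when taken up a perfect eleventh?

D7 Bb6 Gb5 F6 D#5 Bb5 C7

A5 to D7
F5 to Bb6
Db4 to Gb5
C5 to F6
A#3 to D#5
F4 to Bb5
G5 to C7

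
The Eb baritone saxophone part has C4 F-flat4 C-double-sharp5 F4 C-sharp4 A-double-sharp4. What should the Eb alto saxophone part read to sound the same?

First find concert pitch: the Eb baritone saxophone sounds a major thirteenth below written, so C4 F-flat4 C-double-sharp5 F4 C-sharp4 A-double-sharp4 sounds Eb2 Abb2 E#3 Ab2 E2 C##3.
Then write for Eb alto saxophone: it sounds a major sixth below written, so the part must be a major sixth above concert.
Eb2 → C3
Abb2 → Fb3
E#3 → C##4
Ab2 → F3
E2 → C#3
C##3 → A##3

C3 Fb3 C##4 F3 C#3 A##3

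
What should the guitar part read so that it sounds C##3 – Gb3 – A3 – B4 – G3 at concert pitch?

C##4 Gb4 A4 B5 G4

The guitar sounds a perfect octave below written, so the written part must be a perfect octave above concert — transpose each note up.
C##3 gives C##4
Gb3 gives Gb4
A3 gives A4
B4 gives B5
G3 gives G4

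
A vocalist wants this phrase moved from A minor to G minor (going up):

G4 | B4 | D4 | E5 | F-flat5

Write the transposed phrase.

F5 A5 C5 D6 Ebb6

From A up to G is a minor seventh; apply that to each pitch.
G4 gives F5
B4 gives A5
D4 gives C5
E5 gives D6
Fb5 gives Ebb6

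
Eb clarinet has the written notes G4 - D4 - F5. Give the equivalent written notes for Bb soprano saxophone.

First find concert pitch: the Eb clarinet sounds a minor third above written, so G4 D4 F5 sounds Bb4 F4 Ab5.
Then write for Bb soprano saxophone: it sounds a major second below written, so the part must be a major second above concert.
Bb4 → C5
F4 → G4
Ab5 → Bb5

C5 G4 Bb5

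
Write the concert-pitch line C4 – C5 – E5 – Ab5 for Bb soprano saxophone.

D4 D5 F#5 Bb5

The Bb soprano saxophone sounds a major second below written, so the written part must be a major second above concert — transpose each note up.
C4 becomes D4
C5 becomes D5
E5 becomes F#5
Ab5 becomes Bb5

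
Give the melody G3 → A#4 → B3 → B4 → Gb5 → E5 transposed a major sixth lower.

G3 down a major sixth is Bb2.
A major sixth down from A#4 gives C#4.
B3: a sixth down reaches D, and 9 semitones makes it D3.
B4 down a major sixth is D4.
Gb5 down a major sixth is Bbb4.
E5 down a major sixth is G4.

Bb2 C#4 D3 D4 Bbb4 G4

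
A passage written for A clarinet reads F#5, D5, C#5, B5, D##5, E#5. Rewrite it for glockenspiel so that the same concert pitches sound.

D#3 B2 A#2 G#3 B##2 C##3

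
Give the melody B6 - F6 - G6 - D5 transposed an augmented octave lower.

An augmented octave down from B6 gives Bb5.
F6: an octave down reaches F, and 13 semitones makes it Fb5.
G6 down an augmented octave is Gb5.
D5 down an augmented octave is Db4.

Bb5 Fb5 Gb5 Db4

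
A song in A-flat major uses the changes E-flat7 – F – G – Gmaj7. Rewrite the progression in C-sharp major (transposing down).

G#7 A# B# B#maj7

A-flat major down to C-sharp major is a diminished sixth; each chord root moves by that interval while the quality stays the same.
E-flat7: root E-flat down a diminished sixth → G#, giving G#7.
F: root F down a diminished sixth → A#, giving A#.
G: root G down a diminished sixth → B#, giving B#.
Gmaj7: root G down a diminished sixth → B#, giving B#maj7.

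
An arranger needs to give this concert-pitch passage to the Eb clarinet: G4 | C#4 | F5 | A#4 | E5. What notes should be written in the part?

Written C4 sounds as Eb4 on the Eb clarinet, so concert pitches are written a minor third down.
G4 -> E4
C#4 -> A#3
F5 -> D5
A#4 -> F##4
E5 -> C#5

E4 A#3 D5 F##4 C#5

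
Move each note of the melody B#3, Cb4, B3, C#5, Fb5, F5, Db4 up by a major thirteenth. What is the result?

B#3 → G##5
Cb4 → Ab5
B3 → G#5
C#5 → A#6
Fb5 → Db7
F5 → D7
Db4 → Bb5

G##5 Ab5 G#5 A#6 Db7 D7 Bb5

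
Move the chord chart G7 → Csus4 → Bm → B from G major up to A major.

G major up to A major is a major second; each chord root moves by that interval while the quality stays the same.
G7: root G up a major second → A, giving A7.
Csus4: root C up a major second → D, giving Dsus4.
Bm: root B up a major second → C#, giving C#m.
B: root B up a major second → C#, giving C#.

A7 Dsus4 C#m C#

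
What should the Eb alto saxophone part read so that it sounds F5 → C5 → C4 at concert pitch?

D6 A5 A4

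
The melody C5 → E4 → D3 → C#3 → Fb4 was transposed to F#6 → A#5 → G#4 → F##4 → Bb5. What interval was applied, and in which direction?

Take the first pair: C5 → F#6. C to F spans 11 letter names, so the interval is some kind of eleventh.
C5 to F#6 is 18 semitones, which makes it an augmented eleventh; the second version is higher, so the direction is up.
Checking another pair — Fb4 → Bb5 — gives the same interval.

up an augmented eleventh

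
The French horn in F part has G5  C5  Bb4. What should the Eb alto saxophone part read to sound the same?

A5 D5 C5

First find concert pitch: the French horn in F sounds a perfect fifth below written, so G5 C5 Bb4 sounds C5 F4 Eb4.
Then write for Eb alto saxophone: it sounds a major sixth below written, so the part must be a major sixth above concert.
C5 → A5
F4 → D5
Eb4 → C5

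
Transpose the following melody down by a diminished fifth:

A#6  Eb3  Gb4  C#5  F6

D##6 A2 C4 F##4 B5

A diminished fifth down from A#6 gives D##6.
Eb3 down a diminished fifth is A2.
A diminished fifth down from Gb4 gives C4.
A diminished fifth down from C#5 gives F##4.
A diminished fifth down from F6 gives B5.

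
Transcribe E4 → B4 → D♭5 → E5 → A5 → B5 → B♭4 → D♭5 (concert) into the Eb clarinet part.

C#4 G#4 Bb4 C#5 F#5 G#5 G4 Bb4

Written C4 sounds as Eb4 on the Eb clarinet, so concert pitches are written a minor third down.
E4 becomes C#4
B4 becomes G#4
Db5 becomes Bb4
E5 becomes C#5
A5 becomes F#5
B5 becomes G#5
Bb4 becomes G4
Db5 becomes Bb4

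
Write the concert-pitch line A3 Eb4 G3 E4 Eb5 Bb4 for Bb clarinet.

B3 F4 A3 F#4 F5 C5

Written C4 sounds as Bb3 on the Bb clarinet, so concert pitches are written a major second up.
A3 gives B3
Eb4 gives F4
G3 gives A3
E4 gives F#4
Eb5 gives F5
Bb4 gives C5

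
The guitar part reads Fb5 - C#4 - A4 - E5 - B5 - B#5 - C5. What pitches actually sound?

Fb4 C#3 A3 E4 B4 B#4 C4

Written C4 on the guitar sounds as C3, a perfect octave lower; apply that shift to every note.
Fb5 gives Fb4
C#4 gives C#3
A4 gives A3
E5 gives E4
B5 gives B4
B#5 gives B#4
C5 gives C4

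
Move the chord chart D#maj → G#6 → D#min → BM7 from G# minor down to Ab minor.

Ebmaj Ab6 Ebmin CbM7

G# minor down to Ab minor is an augmented seventh; each chord root moves by that interval while the quality stays the same.
D#maj: root D# down an augmented seventh → Eb, giving Ebmaj.
G#6: root G# down an augmented seventh → Ab, giving Ab6.
D#min: root D# down an augmented seventh → Eb, giving Ebmin.
BM7: root B down an augmented seventh → Cb, giving CbM7.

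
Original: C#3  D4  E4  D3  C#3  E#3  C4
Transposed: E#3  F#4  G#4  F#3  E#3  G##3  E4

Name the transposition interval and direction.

Take the first pair: C#3 → E#3. C to E spans 3 letter names, so the interval is some kind of third.
C#3 to E#3 is 4 semitones, which makes it a major third; the second version is higher, so the direction is up.
Checking another pair — C4 → E4 — gives the same interval.

up a major third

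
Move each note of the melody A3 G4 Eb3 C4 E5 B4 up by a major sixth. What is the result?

A major sixth up from A3 gives F#4.
G4: a sixth up reaches E, and 9 semitones makes it E5.
Eb3 up a major sixth is C4.
C4 up a major sixth is A4.
A major sixth up from E5 gives C#6.
B4 up a major sixth is G#5.

F#4 E5 C4 A4 C#6 G#5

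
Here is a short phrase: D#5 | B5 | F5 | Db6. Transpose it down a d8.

A diminished octave down from D#5 gives D##4.
B5 down a diminished octave is B#4.
F5 down a diminished octave is F#4.
Db6: an octave down reaches D, and 11 semitones makes it D5.

D##4 B#4 F#4 D5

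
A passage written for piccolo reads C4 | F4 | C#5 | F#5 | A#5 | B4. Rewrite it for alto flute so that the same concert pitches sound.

First find concert pitch: the piccolo sounds a perfect octave above written, so C4 F4 C#5 F#5 A#5 B4 sounds C5 F5 C#6 F#6 A#6 B5.
Then write for alto flute: it sounds a perfect fourth below written, so the part must be a perfect fourth above concert.
C5 → F5
F5 → Bb5
C#6 → F#6
F#6 → B6
A#6 → D#7
B5 → E6

F5 Bb5 F#6 B6 D#7 E6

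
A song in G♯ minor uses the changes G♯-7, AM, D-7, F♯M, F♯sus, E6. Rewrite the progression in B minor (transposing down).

B-7 CM F-7 AM Asus G6

G♯ minor down to B minor is a major sixth; each chord root moves by that interval while the quality stays the same.
G♯-7: root G♯ down a major sixth → B, giving B-7.
AM: root A down a major sixth → C, giving CM.
D-7: root D down a major sixth → F, giving F-7.
F♯M: root F♯ down a major sixth → A, giving AM.
F♯sus: root F♯ down a major sixth → A, giving Asus.
E6: root E down a major sixth → G, giving G6.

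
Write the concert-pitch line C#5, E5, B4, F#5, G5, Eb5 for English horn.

The English horn sounds a perfect fifth below written, so the written part must be a perfect fifth above concert — transpose each note up.
C#5 → G#5
E5 → B5
B4 → F#5
F#5 → C#6
G5 → D6
Eb5 → Bb5

G#5 B5 F#5 C#6 D6 Bb5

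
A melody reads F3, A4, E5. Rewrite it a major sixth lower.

A major sixth down from F3 gives Ab2.
A major sixth down from A4 gives C4.
E5: a sixth down reaches G, and 9 semitones makes it G4.

Ab2 C4 G4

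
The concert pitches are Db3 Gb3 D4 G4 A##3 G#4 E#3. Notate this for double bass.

The double bass sounds a perfect octave below written, so the written part must be a perfect octave above concert — transpose each note up.
Db3 gives Db4
Gb3 gives Gb4
D4 gives D5
G4 gives G5
A##3 gives A##4
G#4 gives G#5
E#3 gives E#4

Db4 Gb4 D5 G5 A##4 G#5 E#4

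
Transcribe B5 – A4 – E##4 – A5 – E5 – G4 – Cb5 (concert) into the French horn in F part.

F#6 E5 B##4 E6 B5 D5 Gb5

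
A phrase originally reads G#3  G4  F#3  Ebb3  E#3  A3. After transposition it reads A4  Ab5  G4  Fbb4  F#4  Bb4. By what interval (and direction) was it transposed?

up a minor ninth

Take the first pair: G#3 → A4. G to A spans 9 letter names, so the interval is some kind of ninth.
G#3 to A4 is 13 semitones, which makes it a minor ninth; the second version is higher, so the direction is up.
Checking another pair — A3 → Bb4 — gives the same interval.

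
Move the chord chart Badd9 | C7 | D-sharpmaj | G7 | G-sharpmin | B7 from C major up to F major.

Eadd9 F7 G#maj C7 C#min E7

C major up to F major is a perfect fourth; each chord root moves by that interval while the quality stays the same.
Badd9: root B up a perfect fourth → E, giving Eadd9.
C7: root C up a perfect fourth → F, giving F7.
D-sharpmaj: root D-sharp up a perfect fourth → G#, giving G#maj.
G7: root G up a perfect fourth → C, giving C7.
G-sharpmin: root G-sharp up a perfect fourth → C#, giving C#min.
B7: root B up a perfect fourth → E, giving E7.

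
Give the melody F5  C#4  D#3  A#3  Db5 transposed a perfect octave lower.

F5 -> F4
C#4 -> C#3
D#3 -> D#2
A#3 -> A#2
Db5 -> Db4

F4 C#3 D#2 A#2 Db4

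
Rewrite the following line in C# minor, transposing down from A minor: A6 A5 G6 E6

From A down to C# is a minor sixth; apply that to each pitch.
A6 to C#6
A5 to C#5
G6 to B5
E6 to G#5

C#6 C#5 B5 G#5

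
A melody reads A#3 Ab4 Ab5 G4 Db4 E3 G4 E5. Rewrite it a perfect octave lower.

A#2 Ab3 Ab4 G3 Db3 E2 G3 E4

A#3: an octave down reaches A, and 12 semitones makes it A#2.
A perfect octave down from Ab4 gives Ab3.
A perfect octave down from Ab5 gives Ab4.
A perfect octave down from G4 gives G3.
Db4 down a perfect octave is Db3.
A perfect octave down from E3 gives E2.
A perfect octave down from G4 gives G3.
E5 down a perfect octave is E4.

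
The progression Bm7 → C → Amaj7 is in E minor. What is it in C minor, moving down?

Gm7 Ab Fmaj7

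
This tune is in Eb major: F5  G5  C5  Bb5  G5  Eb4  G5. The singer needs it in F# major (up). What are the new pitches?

G#5 A#5 D#5 C#6 A#5 F#4 A#5

From Eb up to F# is an augmented second; apply that to each pitch.
F5 becomes G#5
G5 becomes A#5
C5 becomes D#5
Bb5 becomes C#6
G5 becomes A#5
Eb4 becomes F#4
G5 becomes A#5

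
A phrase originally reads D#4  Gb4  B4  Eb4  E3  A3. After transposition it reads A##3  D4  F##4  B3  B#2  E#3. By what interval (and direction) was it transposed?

down a diminished fourth

From D#4 to A##3 is 4 letter names — a fourth of some quality.
A##3 to D#4 is 4 semitones, which makes it a diminished fourth; the second version is lower, so the direction is down.
Checking another pair — A3 → E#3 — gives the same interval.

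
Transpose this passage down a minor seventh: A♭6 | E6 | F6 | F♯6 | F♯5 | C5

Bb5 F#5 G5 G#5 G#4 D4

Ab6 to Bb5
E6 to F#5
F6 to G5
F#6 to G#5
F#5 to G#4
C5 to D4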